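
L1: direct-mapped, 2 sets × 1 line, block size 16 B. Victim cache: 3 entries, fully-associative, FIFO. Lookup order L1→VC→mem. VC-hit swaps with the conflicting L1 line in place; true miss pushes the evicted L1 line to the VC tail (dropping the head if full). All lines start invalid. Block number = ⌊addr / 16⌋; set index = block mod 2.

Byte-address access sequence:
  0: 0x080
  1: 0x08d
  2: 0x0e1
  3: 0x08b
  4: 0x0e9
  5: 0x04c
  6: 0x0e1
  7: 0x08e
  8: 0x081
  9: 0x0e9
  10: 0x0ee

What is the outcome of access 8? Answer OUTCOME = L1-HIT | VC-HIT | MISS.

OUTCOME = L1-HIT

0: 0x80 (blk 8, set 0) → MISS  vc=[]
1: 0x8d (blk 8, set 0) → L1-HIT  vc=[]
2: 0xe1 (blk 14, set 0) → MISS  vc=[8]
3: 0x8b (blk 8, set 0) → VC-HIT  vc=[14]
4: 0xe9 (blk 14, set 0) → VC-HIT  vc=[8]
5: 0x4c (blk 4, set 0) → MISS  vc=[8, 14]
6: 0xe1 (blk 14, set 0) → VC-HIT  vc=[8, 4]
7: 0x8e (blk 8, set 0) → VC-HIT  vc=[14, 4]
8: 0x81 (blk 8, set 0) → L1-HIT  vc=[14, 4]
9: 0xe9 (blk 14, set 0) → VC-HIT  vc=[8, 4]
10: 0xee (blk 14, set 0) → L1-HIT  vc=[8, 4]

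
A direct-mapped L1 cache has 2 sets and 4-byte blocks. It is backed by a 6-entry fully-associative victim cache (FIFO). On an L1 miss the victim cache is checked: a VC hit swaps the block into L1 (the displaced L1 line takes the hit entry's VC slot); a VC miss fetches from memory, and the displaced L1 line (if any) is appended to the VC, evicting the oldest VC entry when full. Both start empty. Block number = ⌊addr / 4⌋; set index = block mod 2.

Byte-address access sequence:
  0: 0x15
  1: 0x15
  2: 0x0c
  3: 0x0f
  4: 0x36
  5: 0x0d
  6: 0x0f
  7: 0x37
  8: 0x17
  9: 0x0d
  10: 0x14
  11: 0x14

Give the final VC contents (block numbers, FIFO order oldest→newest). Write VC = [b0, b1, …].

VC = [13, 3]

0: 0x15 (blk 5, set 1) → MISS  vc=[]
1: 0x15 (blk 5, set 1) → L1-HIT  vc=[]
2: 0xc (blk 3, set 1) → MISS  vc=[5]
3: 0xf (blk 3, set 1) → L1-HIT  vc=[5]
4: 0x36 (blk 13, set 1) → MISS  vc=[5, 3]
5: 0xd (blk 3, set 1) → VC-HIT  vc=[5, 13]
6: 0xf (blk 3, set 1) → L1-HIT  vc=[5, 13]
7: 0x37 (blk 13, set 1) → VC-HIT  vc=[5, 3]
8: 0x17 (blk 5, set 1) → VC-HIT  vc=[13, 3]
9: 0xd (blk 3, set 1) → VC-HIT  vc=[13, 5]
10: 0x14 (blk 5, set 1) → VC-HIT  vc=[13, 3]
11: 0x14 (blk 5, set 1) → L1-HIT  vc=[13, 3]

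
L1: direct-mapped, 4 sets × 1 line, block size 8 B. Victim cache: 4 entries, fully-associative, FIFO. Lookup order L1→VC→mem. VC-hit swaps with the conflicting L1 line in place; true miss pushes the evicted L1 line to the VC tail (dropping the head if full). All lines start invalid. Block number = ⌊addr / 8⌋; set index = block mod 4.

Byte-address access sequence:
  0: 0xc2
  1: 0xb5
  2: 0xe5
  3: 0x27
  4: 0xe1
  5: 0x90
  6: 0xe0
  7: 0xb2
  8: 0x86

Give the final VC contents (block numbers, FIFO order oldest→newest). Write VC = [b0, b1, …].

VC = [24, 4, 18, 28]

  [0] addr=0xc2 blk=24 s=0: MISS | VC []
  [1] addr=0xb5 blk=22 s=2: MISS | VC []
  [2] addr=0xe5 blk=28 s=0: MISS | VC [24]
  [3] addr=0x27 blk=4 s=0: MISS | VC [24, 28]
  [4] addr=0xe1 blk=28 s=0: VC-HIT | VC [24, 4]
  [5] addr=0x90 blk=18 s=2: MISS | VC [24, 4, 22]
  [6] addr=0xe0 blk=28 s=0: L1-HIT | VC [24, 4, 22]
  [7] addr=0xb2 blk=22 s=2: VC-HIT | VC [24, 4, 18]
  [8] addr=0x86 blk=16 s=0: MISS | VC [24, 4, 18, 28]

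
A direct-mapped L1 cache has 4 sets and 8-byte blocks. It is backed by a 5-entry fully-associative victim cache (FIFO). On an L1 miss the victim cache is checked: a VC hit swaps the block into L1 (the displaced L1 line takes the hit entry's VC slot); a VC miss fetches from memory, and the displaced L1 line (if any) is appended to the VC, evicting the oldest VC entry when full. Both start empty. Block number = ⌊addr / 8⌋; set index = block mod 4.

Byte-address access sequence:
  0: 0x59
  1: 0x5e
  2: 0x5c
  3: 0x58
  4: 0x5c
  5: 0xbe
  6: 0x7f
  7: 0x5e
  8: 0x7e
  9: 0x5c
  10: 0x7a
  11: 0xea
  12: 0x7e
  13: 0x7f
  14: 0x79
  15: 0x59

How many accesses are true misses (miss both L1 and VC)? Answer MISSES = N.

#0 0x59→b11/s3 MISS; vc=[]
#1 0x5e→b11/s3 L1-HIT; vc=[]
#2 0x5c→b11/s3 L1-HIT; vc=[]
#3 0x58→b11/s3 L1-HIT; vc=[]
#4 0x5c→b11/s3 L1-HIT; vc=[]
#5 0xbe→b23/s3 MISS; vc=[11]
#6 0x7f→b15/s3 MISS; vc=[11,23]
#7 0x5e→b11/s3 VC-HIT; vc=[15,23]
#8 0x7e→b15/s3 VC-HIT; vc=[11,23]
#9 0x5c→b11/s3 VC-HIT; vc=[15,23]
#10 0x7a→b15/s3 VC-HIT; vc=[11,23]
#11 0xea→b29/s1 MISS; vc=[11,23]
#12 0x7e→b15/s3 L1-HIT; vc=[11,23]
#13 0x7f→b15/s3 L1-HIT; vc=[11,23]
#14 0x79→b15/s3 L1-HIT; vc=[11,23]
#15 0x59→b11/s3 VC-HIT; vc=[15,23]

MISSES = 4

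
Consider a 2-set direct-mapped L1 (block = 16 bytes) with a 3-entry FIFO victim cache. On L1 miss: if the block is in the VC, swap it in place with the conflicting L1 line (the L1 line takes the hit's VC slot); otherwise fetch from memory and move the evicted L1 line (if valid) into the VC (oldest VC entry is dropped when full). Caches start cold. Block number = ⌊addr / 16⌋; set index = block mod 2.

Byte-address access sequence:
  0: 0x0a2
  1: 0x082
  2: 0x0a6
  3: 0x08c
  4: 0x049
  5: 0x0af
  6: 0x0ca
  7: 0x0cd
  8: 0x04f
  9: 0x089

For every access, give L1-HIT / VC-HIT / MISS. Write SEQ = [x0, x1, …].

  [0] addr=0xa2 blk=10 s=0: MISS | VC []
  [1] addr=0x82 blk=8 s=0: MISS | VC [10]
  [2] addr=0xa6 blk=10 s=0: VC-HIT | VC [8]
  [3] addr=0x8c blk=8 s=0: VC-HIT | VC [10]
  [4] addr=0x49 blk=4 s=0: MISS | VC [10, 8]
  [5] addr=0xaf blk=10 s=0: VC-HIT | VC [4, 8]
  [6] addr=0xca blk=12 s=0: MISS | VC [4, 8, 10]
  [7] addr=0xcd blk=12 s=0: L1-HIT | VC [4, 8, 10]
  [8] addr=0x4f blk=4 s=0: VC-HIT | VC [12, 8, 10]
  [9] addr=0x89 blk=8 s=0: VC-HIT | VC [12, 4, 10]

SEQ = [MISS, MISS, VC-HIT, VC-HIT, MISS, VC-HIT, MISS, L1-HIT, VC-HIT, VC-HIT]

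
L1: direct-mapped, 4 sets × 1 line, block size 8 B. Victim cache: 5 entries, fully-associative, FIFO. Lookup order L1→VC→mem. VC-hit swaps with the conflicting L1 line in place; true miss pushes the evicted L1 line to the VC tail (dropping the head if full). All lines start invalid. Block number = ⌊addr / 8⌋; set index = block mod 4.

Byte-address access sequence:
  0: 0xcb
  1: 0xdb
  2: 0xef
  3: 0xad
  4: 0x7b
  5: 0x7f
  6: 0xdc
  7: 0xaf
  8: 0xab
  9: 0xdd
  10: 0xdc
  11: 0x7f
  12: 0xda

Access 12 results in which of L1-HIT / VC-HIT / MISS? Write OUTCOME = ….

#0 0xcb→b25/s1 MISS; vc=[]
#1 0xdb→b27/s3 MISS; vc=[]
#2 0xef→b29/s1 MISS; vc=[25]
#3 0xad→b21/s1 MISS; vc=[25,29]
#4 0x7b→b15/s3 MISS; vc=[25,29,27]
#5 0x7f→b15/s3 L1-HIT; vc=[25,29,27]
#6 0xdc→b27/s3 VC-HIT; vc=[25,29,15]
#7 0xaf→b21/s1 L1-HIT; vc=[25,29,15]
#8 0xab→b21/s1 L1-HIT; vc=[25,29,15]
#9 0xdd→b27/s3 L1-HIT; vc=[25,29,15]
#10 0xdc→b27/s3 L1-HIT; vc=[25,29,15]
#11 0x7f→b15/s3 VC-HIT; vc=[25,29,27]
#12 0xda→b27/s3 VC-HIT; vc=[25,29,15]

OUTCOME = VC-HIT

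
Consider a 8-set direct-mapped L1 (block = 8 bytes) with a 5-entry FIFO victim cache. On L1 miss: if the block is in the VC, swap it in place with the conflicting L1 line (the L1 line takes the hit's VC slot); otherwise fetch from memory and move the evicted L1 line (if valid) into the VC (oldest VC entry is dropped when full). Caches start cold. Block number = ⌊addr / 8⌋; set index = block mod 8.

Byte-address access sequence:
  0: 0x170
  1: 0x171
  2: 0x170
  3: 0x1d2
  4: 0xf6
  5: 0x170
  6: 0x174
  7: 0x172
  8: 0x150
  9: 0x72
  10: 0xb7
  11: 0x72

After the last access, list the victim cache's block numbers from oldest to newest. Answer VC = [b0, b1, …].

VC = [30, 58, 46, 22]

#0 0x170→b46/s6 MISS; vc=[]
#1 0x171→b46/s6 L1-HIT; vc=[]
#2 0x170→b46/s6 L1-HIT; vc=[]
#3 0x1d2→b58/s2 MISS; vc=[]
#4 0xf6→b30/s6 MISS; vc=[46]
#5 0x170→b46/s6 VC-HIT; vc=[30]
#6 0x174→b46/s6 L1-HIT; vc=[30]
#7 0x172→b46/s6 L1-HIT; vc=[30]
#8 0x150→b42/s2 MISS; vc=[30,58]
#9 0x72→b14/s6 MISS; vc=[30,58,46]
#10 0xb7→b22/s6 MISS; vc=[30,58,46,14]
#11 0x72→b14/s6 VC-HIT; vc=[30,58,46,22]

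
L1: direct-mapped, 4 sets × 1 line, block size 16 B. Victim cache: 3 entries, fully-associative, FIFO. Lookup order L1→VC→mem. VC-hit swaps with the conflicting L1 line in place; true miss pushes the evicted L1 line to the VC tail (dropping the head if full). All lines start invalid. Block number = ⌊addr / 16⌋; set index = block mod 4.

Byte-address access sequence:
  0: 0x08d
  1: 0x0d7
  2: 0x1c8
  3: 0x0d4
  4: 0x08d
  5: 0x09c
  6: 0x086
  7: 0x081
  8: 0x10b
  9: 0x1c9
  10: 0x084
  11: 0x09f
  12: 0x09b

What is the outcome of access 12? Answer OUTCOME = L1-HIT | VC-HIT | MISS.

OUTCOME = L1-HIT

  [0] addr=0x8d blk=8 s=0: MISS | VC []
  [1] addr=0xd7 blk=13 s=1: MISS | VC []
  [2] addr=0x1c8 blk=28 s=0: MISS | VC [8]
  [3] addr=0xd4 blk=13 s=1: L1-HIT | VC [8]
  [4] addr=0x8d blk=8 s=0: VC-HIT | VC [28]
  [5] addr=0x9c blk=9 s=1: MISS | VC [28, 13]
  [6] addr=0x86 blk=8 s=0: L1-HIT | VC [28, 13]
  [7] addr=0x81 blk=8 s=0: L1-HIT | VC [28, 13]
  [8] addr=0x10b blk=16 s=0: MISS | VC [28, 13, 8]
  [9] addr=0x1c9 blk=28 s=0: VC-HIT | VC [16, 13, 8]
  [10] addr=0x84 blk=8 s=0: VC-HIT | VC [16, 13, 28]
  [11] addr=0x9f blk=9 s=1: L1-HIT | VC [16, 13, 28]
  [12] addr=0x9b blk=9 s=1: L1-HIT | VC [16, 13, 28]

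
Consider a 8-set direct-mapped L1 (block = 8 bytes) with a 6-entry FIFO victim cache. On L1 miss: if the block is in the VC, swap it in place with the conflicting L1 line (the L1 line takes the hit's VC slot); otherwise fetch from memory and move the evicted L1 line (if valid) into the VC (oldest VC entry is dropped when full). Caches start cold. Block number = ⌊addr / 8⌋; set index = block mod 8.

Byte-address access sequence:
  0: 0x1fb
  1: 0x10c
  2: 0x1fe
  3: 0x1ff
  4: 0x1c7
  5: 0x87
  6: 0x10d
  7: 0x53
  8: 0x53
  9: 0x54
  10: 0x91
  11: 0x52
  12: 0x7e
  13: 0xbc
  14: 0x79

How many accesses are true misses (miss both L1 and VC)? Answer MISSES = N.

MISSES = 8

0: 0x1fb (blk 63, set 7) → MISS  vc=[]
1: 0x10c (blk 33, set 1) → MISS  vc=[]
2: 0x1fe (blk 63, set 7) → L1-HIT  vc=[]
3: 0x1ff (blk 63, set 7) → L1-HIT  vc=[]
4: 0x1c7 (blk 56, set 0) → MISS  vc=[]
5: 0x87 (blk 16, set 0) → MISS  vc=[56]
6: 0x10d (blk 33, set 1) → L1-HIT  vc=[56]
7: 0x53 (blk 10, set 2) → MISS  vc=[56]
8: 0x53 (blk 10, set 2) → L1-HIT  vc=[56]
9: 0x54 (blk 10, set 2) → L1-HIT  vc=[56]
10: 0x91 (blk 18, set 2) → MISS  vc=[56, 10]
11: 0x52 (blk 10, set 2) → VC-HIT  vc=[56, 18]
12: 0x7e (blk 15, set 7) → MISS  vc=[56, 18, 63]
13: 0xbc (blk 23, set 7) → MISS  vc=[56, 18, 63, 15]
14: 0x79 (blk 15, set 7) → VC-HIT  vc=[56, 18, 63, 23]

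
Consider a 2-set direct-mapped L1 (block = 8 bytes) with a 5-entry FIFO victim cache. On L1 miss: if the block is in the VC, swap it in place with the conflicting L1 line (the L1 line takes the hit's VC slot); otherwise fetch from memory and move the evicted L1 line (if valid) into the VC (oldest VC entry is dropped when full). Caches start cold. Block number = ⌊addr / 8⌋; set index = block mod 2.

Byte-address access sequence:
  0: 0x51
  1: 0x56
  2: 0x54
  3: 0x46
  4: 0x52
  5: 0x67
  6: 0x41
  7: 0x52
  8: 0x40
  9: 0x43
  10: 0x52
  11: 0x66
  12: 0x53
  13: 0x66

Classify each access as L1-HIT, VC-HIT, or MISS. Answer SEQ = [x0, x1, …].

SEQ = [MISS, L1-HIT, L1-HIT, MISS, VC-HIT, MISS, VC-HIT, VC-HIT, VC-HIT, L1-HIT, VC-HIT, VC-HIT, VC-HIT, VC-HIT]

0: 0x51 (blk 10, set 0) → MISS  vc=[]
1: 0x56 (blk 10, set 0) → L1-HIT  vc=[]
2: 0x54 (blk 10, set 0) → L1-HIT  vc=[]
3: 0x46 (blk 8, set 0) → MISS  vc=[10]
4: 0x52 (blk 10, set 0) → VC-HIT  vc=[8]
5: 0x67 (blk 12, set 0) → MISS  vc=[8, 10]
6: 0x41 (blk 8, set 0) → VC-HIT  vc=[12, 10]
7: 0x52 (blk 10, set 0) → VC-HIT  vc=[12, 8]
8: 0x40 (blk 8, set 0) → VC-HIT  vc=[12, 10]
9: 0x43 (blk 8, set 0) → L1-HIT  vc=[12, 10]
10: 0x52 (blk 10, set 0) → VC-HIT  vc=[12, 8]
11: 0x66 (blk 12, set 0) → VC-HIT  vc=[10, 8]
12: 0x53 (blk 10, set 0) → VC-HIT  vc=[12, 8]
13: 0x66 (blk 12, set 0) → VC-HIT  vc=[10, 8]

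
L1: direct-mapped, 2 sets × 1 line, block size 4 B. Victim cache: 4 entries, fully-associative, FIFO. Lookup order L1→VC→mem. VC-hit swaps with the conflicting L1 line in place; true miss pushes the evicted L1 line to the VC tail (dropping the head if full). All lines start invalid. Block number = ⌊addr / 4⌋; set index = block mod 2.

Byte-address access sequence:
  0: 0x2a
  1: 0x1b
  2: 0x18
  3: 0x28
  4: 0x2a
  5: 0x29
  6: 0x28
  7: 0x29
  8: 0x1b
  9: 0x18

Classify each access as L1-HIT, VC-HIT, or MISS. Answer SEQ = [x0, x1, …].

#0 0x2a→b10/s0 MISS; vc=[]
#1 0x1b→b6/s0 MISS; vc=[10]
#2 0x18→b6/s0 L1-HIT; vc=[10]
#3 0x28→b10/s0 VC-HIT; vc=[6]
#4 0x2a→b10/s0 L1-HIT; vc=[6]
#5 0x29→b10/s0 L1-HIT; vc=[6]
#6 0x28→b10/s0 L1-HIT; vc=[6]
#7 0x29→b10/s0 L1-HIT; vc=[6]
#8 0x1b→b6/s0 VC-HIT; vc=[10]
#9 0x18→b6/s0 L1-HIT; vc=[10]

SEQ = [MISS, MISS, L1-HIT, VC-HIT, L1-HIT, L1-HIT, L1-HIT, L1-HIT, VC-HIT, L1-HIT]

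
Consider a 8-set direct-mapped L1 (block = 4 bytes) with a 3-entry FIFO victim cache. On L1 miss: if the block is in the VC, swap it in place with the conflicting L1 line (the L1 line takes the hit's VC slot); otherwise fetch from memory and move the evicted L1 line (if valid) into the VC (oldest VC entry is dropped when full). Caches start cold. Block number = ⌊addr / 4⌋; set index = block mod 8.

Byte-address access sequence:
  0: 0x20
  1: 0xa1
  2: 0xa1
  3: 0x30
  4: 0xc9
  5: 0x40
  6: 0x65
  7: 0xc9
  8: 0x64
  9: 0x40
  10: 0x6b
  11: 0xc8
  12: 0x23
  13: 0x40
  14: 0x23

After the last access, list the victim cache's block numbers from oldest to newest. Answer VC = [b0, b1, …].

VC = [16, 40, 26]

0: 0x20 (blk 8, set 0) → MISS  vc=[]
1: 0xa1 (blk 40, set 0) → MISS  vc=[8]
2: 0xa1 (blk 40, set 0) → L1-HIT  vc=[8]
3: 0x30 (blk 12, set 4) → MISS  vc=[8]
4: 0xc9 (blk 50, set 2) → MISS  vc=[8]
5: 0x40 (blk 16, set 0) → MISS  vc=[8, 40]
6: 0x65 (blk 25, set 1) → MISS  vc=[8, 40]
7: 0xc9 (blk 50, set 2) → L1-HIT  vc=[8, 40]
8: 0x64 (blk 25, set 1) → L1-HIT  vc=[8, 40]
9: 0x40 (blk 16, set 0) → L1-HIT  vc=[8, 40]
10: 0x6b (blk 26, set 2) → MISS  vc=[8, 40, 50]
11: 0xc8 (blk 50, set 2) → VC-HIT  vc=[8, 40, 26]
12: 0x23 (blk 8, set 0) → VC-HIT  vc=[16, 40, 26]
13: 0x40 (blk 16, set 0) → VC-HIT  vc=[8, 40, 26]
14: 0x23 (blk 8, set 0) → VC-HIT  vc=[16, 40, 26]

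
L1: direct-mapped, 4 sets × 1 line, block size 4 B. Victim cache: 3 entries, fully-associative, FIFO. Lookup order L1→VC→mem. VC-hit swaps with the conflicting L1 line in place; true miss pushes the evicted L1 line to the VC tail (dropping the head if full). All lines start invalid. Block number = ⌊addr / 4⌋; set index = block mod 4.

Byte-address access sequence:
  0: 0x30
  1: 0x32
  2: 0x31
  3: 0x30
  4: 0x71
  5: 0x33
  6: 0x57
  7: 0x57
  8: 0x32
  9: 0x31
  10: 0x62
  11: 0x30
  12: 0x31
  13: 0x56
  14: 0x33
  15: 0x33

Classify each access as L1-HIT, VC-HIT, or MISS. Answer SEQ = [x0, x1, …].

0: 0x30 (blk 12, set 0) → MISS  vc=[]
1: 0x32 (blk 12, set 0) → L1-HIT  vc=[]
2: 0x31 (blk 12, set 0) → L1-HIT  vc=[]
3: 0x30 (blk 12, set 0) → L1-HIT  vc=[]
4: 0x71 (blk 28, set 0) → MISS  vc=[12]
5: 0x33 (blk 12, set 0) → VC-HIT  vc=[28]
6: 0x57 (blk 21, set 1) → MISS  vc=[28]
7: 0x57 (blk 21, set 1) → L1-HIT  vc=[28]
8: 0x32 (blk 12, set 0) → L1-HIT  vc=[28]
9: 0x31 (blk 12, set 0) → L1-HIT  vc=[28]
10: 0x62 (blk 24, set 0) → MISS  vc=[28, 12]
11: 0x30 (blk 12, set 0) → VC-HIT  vc=[28, 24]
12: 0x31 (blk 12, set 0) → L1-HIT  vc=[28, 24]
13: 0x56 (blk 21, set 1) → L1-HIT  vc=[28, 24]
14: 0x33 (blk 12, set 0) → L1-HIT  vc=[28, 24]
15: 0x33 (blk 12, set 0) → L1-HIT  vc=[28, 24]

SEQ = [MISS, L1-HIT, L1-HIT, L1-HIT, MISS, VC-HIT, MISS, L1-HIT, L1-HIT, L1-HIT, MISS, VC-HIT, L1-HIT, L1-HIT, L1-HIT, L1-HIT]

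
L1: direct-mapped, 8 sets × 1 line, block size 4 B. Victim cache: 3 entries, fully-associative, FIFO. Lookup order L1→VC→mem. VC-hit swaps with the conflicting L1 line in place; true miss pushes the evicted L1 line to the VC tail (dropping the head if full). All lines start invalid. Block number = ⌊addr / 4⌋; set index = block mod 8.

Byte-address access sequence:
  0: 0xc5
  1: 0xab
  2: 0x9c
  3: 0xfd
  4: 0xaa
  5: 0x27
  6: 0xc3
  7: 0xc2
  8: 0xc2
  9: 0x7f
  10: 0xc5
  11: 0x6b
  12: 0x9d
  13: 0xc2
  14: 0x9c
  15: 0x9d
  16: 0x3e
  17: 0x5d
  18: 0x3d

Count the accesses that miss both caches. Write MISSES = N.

0: 0xc5 (blk 49, set 1) → MISS  vc=[]
1: 0xab (blk 42, set 2) → MISS  vc=[]
2: 0x9c (blk 39, set 7) → MISS  vc=[]
3: 0xfd (blk 63, set 7) → MISS  vc=[39]
4: 0xaa (blk 42, set 2) → L1-HIT  vc=[39]
5: 0x27 (blk 9, set 1) → MISS  vc=[39, 49]
6: 0xc3 (blk 48, set 0) → MISS  vc=[39, 49]
7: 0xc2 (blk 48, set 0) → L1-HIT  vc=[39, 49]
8: 0xc2 (blk 48, set 0) → L1-HIT  vc=[39, 49]
9: 0x7f (blk 31, set 7) → MISS  vc=[39, 49, 63]
10: 0xc5 (blk 49, set 1) → VC-HIT  vc=[39, 9, 63]
11: 0x6b (blk 26, set 2) → MISS  vc=[9, 63, 42]
12: 0x9d (blk 39, set 7) → MISS  vc=[63, 42, 31]
13: 0xc2 (blk 48, set 0) → L1-HIT  vc=[63, 42, 31]
14: 0x9c (blk 39, set 7) → L1-HIT  vc=[63, 42, 31]
15: 0x9d (blk 39, set 7) → L1-HIT  vc=[63, 42, 31]
16: 0x3e (blk 15, set 7) → MISS  vc=[42, 31, 39]
17: 0x5d (blk 23, set 7) → MISS  vc=[31, 39, 15]
18: 0x3d (blk 15, set 7) → VC-HIT  vc=[31, 39, 23]

MISSES = 11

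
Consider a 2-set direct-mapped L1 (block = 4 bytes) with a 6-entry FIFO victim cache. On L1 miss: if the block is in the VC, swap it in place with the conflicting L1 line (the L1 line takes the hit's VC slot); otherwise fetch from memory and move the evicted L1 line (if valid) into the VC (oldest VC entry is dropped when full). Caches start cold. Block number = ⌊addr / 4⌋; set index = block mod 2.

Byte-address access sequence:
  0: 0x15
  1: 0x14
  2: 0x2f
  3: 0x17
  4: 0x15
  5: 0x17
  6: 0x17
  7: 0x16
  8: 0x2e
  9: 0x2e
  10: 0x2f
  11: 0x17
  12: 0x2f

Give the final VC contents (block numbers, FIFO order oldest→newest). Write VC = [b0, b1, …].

  [0] addr=0x15 blk=5 s=1: MISS | VC []
  [1] addr=0x14 blk=5 s=1: L1-HIT | VC []
  [2] addr=0x2f blk=11 s=1: MISS | VC [5]
  [3] addr=0x17 blk=5 s=1: VC-HIT | VC [11]
  [4] addr=0x15 blk=5 s=1: L1-HIT | VC [11]
  [5] addr=0x17 blk=5 s=1: L1-HIT | VC [11]
  [6] addr=0x17 blk=5 s=1: L1-HIT | VC [11]
  [7] addr=0x16 blk=5 s=1: L1-HIT | VC [11]
  [8] addr=0x2e blk=11 s=1: VC-HIT | VC [5]
  [9] addr=0x2e blk=11 s=1: L1-HIT | VC [5]
  [10] addr=0x2f blk=11 s=1: L1-HIT | VC [5]
  [11] addr=0x17 blk=5 s=1: VC-HIT | VC [11]
  [12] addr=0x2f blk=11 s=1: VC-HIT | VC [5]

VC = [5]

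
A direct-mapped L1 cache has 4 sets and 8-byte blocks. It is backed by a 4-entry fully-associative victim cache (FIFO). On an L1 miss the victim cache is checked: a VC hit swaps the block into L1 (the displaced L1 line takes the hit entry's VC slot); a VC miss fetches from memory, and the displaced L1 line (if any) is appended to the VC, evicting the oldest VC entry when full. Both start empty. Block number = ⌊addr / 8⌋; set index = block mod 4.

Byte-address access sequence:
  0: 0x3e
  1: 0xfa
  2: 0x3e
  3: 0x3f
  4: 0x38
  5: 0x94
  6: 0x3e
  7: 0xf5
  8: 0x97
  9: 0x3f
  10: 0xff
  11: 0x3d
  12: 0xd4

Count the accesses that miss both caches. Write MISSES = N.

MISSES = 5

0: 0x3e (blk 7, set 3) → MISS  vc=[]
1: 0xfa (blk 31, set 3) → MISS  vc=[7]
2: 0x3e (blk 7, set 3) → VC-HIT  vc=[31]
3: 0x3f (blk 7, set 3) → L1-HIT  vc=[31]
4: 0x38 (blk 7, set 3) → L1-HIT  vc=[31]
5: 0x94 (blk 18, set 2) → MISS  vc=[31]
6: 0x3e (blk 7, set 3) → L1-HIT  vc=[31]
7: 0xf5 (blk 30, set 2) → MISS  vc=[31, 18]
8: 0x97 (blk 18, set 2) → VC-HIT  vc=[31, 30]
9: 0x3f (blk 7, set 3) → L1-HIT  vc=[31, 30]
10: 0xff (blk 31, set 3) → VC-HIT  vc=[7, 30]
11: 0x3d (blk 7, set 3) → VC-HIT  vc=[31, 30]
12: 0xd4 (blk 26, set 2) → MISS  vc=[31, 30, 18]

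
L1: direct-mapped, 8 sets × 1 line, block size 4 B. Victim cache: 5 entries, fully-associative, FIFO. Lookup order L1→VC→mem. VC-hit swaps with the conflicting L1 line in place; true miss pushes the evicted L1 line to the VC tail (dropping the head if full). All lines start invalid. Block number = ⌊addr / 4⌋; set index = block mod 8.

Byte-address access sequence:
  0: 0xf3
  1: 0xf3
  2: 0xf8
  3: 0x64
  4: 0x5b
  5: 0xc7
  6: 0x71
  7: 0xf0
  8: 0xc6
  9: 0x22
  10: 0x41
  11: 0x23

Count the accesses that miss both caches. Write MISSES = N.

  [0] addr=0xf3 blk=60 s=4: MISS | VC []
  [1] addr=0xf3 blk=60 s=4: L1-HIT | VC []
  [2] addr=0xf8 blk=62 s=6: MISS | VC []
  [3] addr=0x64 blk=25 s=1: MISS | VC []
  [4] addr=0x5b blk=22 s=6: MISS | VC [62]
  [5] addr=0xc7 blk=49 s=1: MISS | VC [62, 25]
  [6] addr=0x71 blk=28 s=4: MISS | VC [62, 25, 60]
  [7] addr=0xf0 blk=60 s=4: VC-HIT | VC [62, 25, 28]
  [8] addr=0xc6 blk=49 s=1: L1-HIT | VC [62, 25, 28]
  [9] addr=0x22 blk=8 s=0: MISS | VC [62, 25, 28]
  [10] addr=0x41 blk=16 s=0: MISS | VC [62, 25, 28, 8]
  [11] addr=0x23 blk=8 s=0: VC-HIT | VC [62, 25, 28, 16]

MISSES = 8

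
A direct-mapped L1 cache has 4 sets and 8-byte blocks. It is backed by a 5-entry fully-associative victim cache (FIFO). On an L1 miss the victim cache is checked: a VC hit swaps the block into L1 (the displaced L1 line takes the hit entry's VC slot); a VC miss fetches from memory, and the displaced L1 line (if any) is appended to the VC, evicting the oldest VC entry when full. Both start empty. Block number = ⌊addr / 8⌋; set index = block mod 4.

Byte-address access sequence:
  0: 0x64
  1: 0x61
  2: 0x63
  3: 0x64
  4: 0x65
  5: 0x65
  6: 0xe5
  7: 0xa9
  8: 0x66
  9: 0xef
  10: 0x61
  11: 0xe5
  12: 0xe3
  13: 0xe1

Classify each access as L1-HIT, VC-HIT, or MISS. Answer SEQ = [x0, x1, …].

  [0] addr=0x64 blk=12 s=0: MISS | VC []
  [1] addr=0x61 blk=12 s=0: L1-HIT | VC []
  [2] addr=0x63 blk=12 s=0: L1-HIT | VC []
  [3] addr=0x64 blk=12 s=0: L1-HIT | VC []
  [4] addr=0x65 blk=12 s=0: L1-HIT | VC []
  [5] addr=0x65 blk=12 s=0: L1-HIT | VC []
  [6] addr=0xe5 blk=28 s=0: MISS | VC [12]
  [7] addr=0xa9 blk=21 s=1: MISS | VC [12]
  [8] addr=0x66 blk=12 s=0: VC-HIT | VC [28]
  [9] addr=0xef blk=29 s=1: MISS | VC [28, 21]
  [10] addr=0x61 blk=12 s=0: L1-HIT | VC [28, 21]
  [11] addr=0xe5 blk=28 s=0: VC-HIT | VC [12, 21]
  [12] addr=0xe3 blk=28 s=0: L1-HIT | VC [12, 21]
  [13] addr=0xe1 blk=28 s=0: L1-HIT | VC [12, 21]

SEQ = [MISS, L1-HIT, L1-HIT, L1-HIT, L1-HIT, L1-HIT, MISS, MISS, VC-HIT, MISS, L1-HIT, VC-HIT, L1-HIT, L1-HIT]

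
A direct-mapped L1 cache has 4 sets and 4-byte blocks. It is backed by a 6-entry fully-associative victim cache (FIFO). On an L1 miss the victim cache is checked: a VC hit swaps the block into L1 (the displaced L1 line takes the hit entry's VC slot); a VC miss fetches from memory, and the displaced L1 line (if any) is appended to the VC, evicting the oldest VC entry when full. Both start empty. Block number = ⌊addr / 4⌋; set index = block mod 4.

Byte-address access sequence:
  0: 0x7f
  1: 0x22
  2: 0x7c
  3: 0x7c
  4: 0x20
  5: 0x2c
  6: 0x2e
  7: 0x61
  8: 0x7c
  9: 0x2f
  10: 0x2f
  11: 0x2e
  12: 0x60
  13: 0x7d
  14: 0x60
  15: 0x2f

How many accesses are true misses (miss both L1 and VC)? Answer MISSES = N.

MISSES = 4

#0 0x7f→b31/s3 MISS; vc=[]
#1 0x22→b8/s0 MISS; vc=[]
#2 0x7c→b31/s3 L1-HIT; vc=[]
#3 0x7c→b31/s3 L1-HIT; vc=[]
#4 0x20→b8/s0 L1-HIT; vc=[]
#5 0x2c→b11/s3 MISS; vc=[31]
#6 0x2e→b11/s3 L1-HIT; vc=[31]
#7 0x61→b24/s0 MISS; vc=[31,8]
#8 0x7c→b31/s3 VC-HIT; vc=[11,8]
#9 0x2f→b11/s3 VC-HIT; vc=[31,8]
#10 0x2f→b11/s3 L1-HIT; vc=[31,8]
#11 0x2e→b11/s3 L1-HIT; vc=[31,8]
#12 0x60→b24/s0 L1-HIT; vc=[31,8]
#13 0x7d→b31/s3 VC-HIT; vc=[11,8]
#14 0x60→b24/s0 L1-HIT; vc=[11,8]
#15 0x2f→b11/s3 VC-HIT; vc=[31,8]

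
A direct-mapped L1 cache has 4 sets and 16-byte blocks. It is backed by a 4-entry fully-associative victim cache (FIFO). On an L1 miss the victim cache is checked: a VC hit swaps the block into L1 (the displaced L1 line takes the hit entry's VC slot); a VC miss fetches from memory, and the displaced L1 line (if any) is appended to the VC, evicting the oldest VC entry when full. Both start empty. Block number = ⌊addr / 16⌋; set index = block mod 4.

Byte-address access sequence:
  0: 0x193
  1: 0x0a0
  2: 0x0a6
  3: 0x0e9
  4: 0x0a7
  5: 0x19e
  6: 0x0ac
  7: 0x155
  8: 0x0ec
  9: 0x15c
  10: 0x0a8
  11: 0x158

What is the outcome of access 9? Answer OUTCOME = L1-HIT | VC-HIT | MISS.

OUTCOME = L1-HIT

#0 0x193→b25/s1 MISS; vc=[]
#1 0xa0→b10/s2 MISS; vc=[]
#2 0xa6→b10/s2 L1-HIT; vc=[]
#3 0xe9→b14/s2 MISS; vc=[10]
#4 0xa7→b10/s2 VC-HIT; vc=[14]
#5 0x19e→b25/s1 L1-HIT; vc=[14]
#6 0xac→b10/s2 L1-HIT; vc=[14]
#7 0x155→b21/s1 MISS; vc=[14,25]
#8 0xec→b14/s2 VC-HIT; vc=[10,25]
#9 0x15c→b21/s1 L1-HIT; vc=[10,25]
#10 0xa8→b10/s2 VC-HIT; vc=[14,25]
#11 0x158→b21/s1 L1-HIT; vc=[14,25]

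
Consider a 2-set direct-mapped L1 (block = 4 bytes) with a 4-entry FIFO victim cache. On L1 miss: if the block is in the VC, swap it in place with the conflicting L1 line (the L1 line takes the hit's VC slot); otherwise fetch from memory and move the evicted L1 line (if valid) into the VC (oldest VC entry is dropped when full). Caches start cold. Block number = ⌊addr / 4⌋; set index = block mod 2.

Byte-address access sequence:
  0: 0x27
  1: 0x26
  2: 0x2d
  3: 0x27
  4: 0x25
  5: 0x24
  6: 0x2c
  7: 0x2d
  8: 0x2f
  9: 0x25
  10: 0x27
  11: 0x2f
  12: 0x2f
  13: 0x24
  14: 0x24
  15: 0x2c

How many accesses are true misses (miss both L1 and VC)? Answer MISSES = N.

MISSES = 2

0: 0x27 (blk 9, set 1) → MISS  vc=[]
1: 0x26 (blk 9, set 1) → L1-HIT  vc=[]
2: 0x2d (blk 11, set 1) → MISS  vc=[9]
3: 0x27 (blk 9, set 1) → VC-HIT  vc=[11]
4: 0x25 (blk 9, set 1) → L1-HIT  vc=[11]
5: 0x24 (blk 9, set 1) → L1-HIT  vc=[11]
6: 0x2c (blk 11, set 1) → VC-HIT  vc=[9]
7: 0x2d (blk 11, set 1) → L1-HIT  vc=[9]
8: 0x2f (blk 11, set 1) → L1-HIT  vc=[9]
9: 0x25 (blk 9, set 1) → VC-HIT  vc=[11]
10: 0x27 (blk 9, set 1) → L1-HIT  vc=[11]
11: 0x2f (blk 11, set 1) → VC-HIT  vc=[9]
12: 0x2f (blk 11, set 1) → L1-HIT  vc=[9]
13: 0x24 (blk 9, set 1) → VC-HIT  vc=[11]
14: 0x24 (blk 9, set 1) → L1-HIT  vc=[11]
15: 0x2c (blk 11, set 1) → VC-HIT  vc=[9]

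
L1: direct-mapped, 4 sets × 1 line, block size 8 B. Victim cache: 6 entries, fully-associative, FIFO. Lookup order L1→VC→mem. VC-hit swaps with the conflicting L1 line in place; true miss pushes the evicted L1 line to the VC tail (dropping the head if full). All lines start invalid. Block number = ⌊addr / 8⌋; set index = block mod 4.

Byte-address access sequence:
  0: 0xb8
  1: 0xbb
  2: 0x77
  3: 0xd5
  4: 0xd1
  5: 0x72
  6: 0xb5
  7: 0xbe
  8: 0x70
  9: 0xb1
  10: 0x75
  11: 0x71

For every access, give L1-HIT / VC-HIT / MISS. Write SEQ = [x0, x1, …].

SEQ = [MISS, L1-HIT, MISS, MISS, L1-HIT, VC-HIT, MISS, L1-HIT, VC-HIT, VC-HIT, VC-HIT, L1-HIT]

#0 0xb8→b23/s3 MISS; vc=[]
#1 0xbb→b23/s3 L1-HIT; vc=[]
#2 0x77→b14/s2 MISS; vc=[]
#3 0xd5→b26/s2 MISS; vc=[14]
#4 0xd1→b26/s2 L1-HIT; vc=[14]
#5 0x72→b14/s2 VC-HIT; vc=[26]
#6 0xb5→b22/s2 MISS; vc=[26,14]
#7 0xbe→b23/s3 L1-HIT; vc=[26,14]
#8 0x70→b14/s2 VC-HIT; vc=[26,22]
#9 0xb1→b22/s2 VC-HIT; vc=[26,14]
#10 0x75→b14/s2 VC-HIT; vc=[26,22]
#11 0x71→b14/s2 L1-HIT; vc=[26,22]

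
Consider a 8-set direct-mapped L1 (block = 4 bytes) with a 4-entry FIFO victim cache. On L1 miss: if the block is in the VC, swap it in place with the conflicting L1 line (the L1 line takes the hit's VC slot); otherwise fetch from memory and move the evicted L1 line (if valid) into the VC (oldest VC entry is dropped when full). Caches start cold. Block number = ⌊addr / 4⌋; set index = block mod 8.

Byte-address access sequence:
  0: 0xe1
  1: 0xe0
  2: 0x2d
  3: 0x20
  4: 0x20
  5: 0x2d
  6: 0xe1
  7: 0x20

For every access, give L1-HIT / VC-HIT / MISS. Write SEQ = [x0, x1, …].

  [0] addr=0xe1 blk=56 s=0: MISS | VC []
  [1] addr=0xe0 blk=56 s=0: L1-HIT | VC []
  [2] addr=0x2d blk=11 s=3: MISS | VC []
  [3] addr=0x20 blk=8 s=0: MISS | VC [56]
  [4] addr=0x20 blk=8 s=0: L1-HIT | VC [56]
  [5] addr=0x2d blk=11 s=3: L1-HIT | VC [56]
  [6] addr=0xe1 blk=56 s=0: VC-HIT | VC [8]
  [7] addr=0x20 blk=8 s=0: VC-HIT | VC [56]

SEQ = [MISS, L1-HIT, MISS, MISS, L1-HIT, L1-HIT, VC-HIT, VC-HIT]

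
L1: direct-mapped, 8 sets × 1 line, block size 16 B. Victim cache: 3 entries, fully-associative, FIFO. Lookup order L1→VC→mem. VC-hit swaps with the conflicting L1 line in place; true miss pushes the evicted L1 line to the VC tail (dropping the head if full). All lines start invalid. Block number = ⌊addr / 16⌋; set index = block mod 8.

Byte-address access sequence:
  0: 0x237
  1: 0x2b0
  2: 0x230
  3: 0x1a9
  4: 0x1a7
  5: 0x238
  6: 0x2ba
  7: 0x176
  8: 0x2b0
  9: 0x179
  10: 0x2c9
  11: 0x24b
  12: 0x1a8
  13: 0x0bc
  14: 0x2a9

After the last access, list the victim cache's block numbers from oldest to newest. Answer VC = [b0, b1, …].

VC = [44, 43, 26]

0: 0x237 (blk 35, set 3) → MISS  vc=[]
1: 0x2b0 (blk 43, set 3) → MISS  vc=[35]
2: 0x230 (blk 35, set 3) → VC-HIT  vc=[43]
3: 0x1a9 (blk 26, set 2) → MISS  vc=[43]
4: 0x1a7 (blk 26, set 2) → L1-HIT  vc=[43]
5: 0x238 (blk 35, set 3) → L1-HIT  vc=[43]
6: 0x2ba (blk 43, set 3) → VC-HIT  vc=[35]
7: 0x176 (blk 23, set 7) → MISS  vc=[35]
8: 0x2b0 (blk 43, set 3) → L1-HIT  vc=[35]
9: 0x179 (blk 23, set 7) → L1-HIT  vc=[35]
10: 0x2c9 (blk 44, set 4) → MISS  vc=[35]
11: 0x24b (blk 36, set 4) → MISS  vc=[35, 44]
12: 0x1a8 (blk 26, set 2) → L1-HIT  vc=[35, 44]
13: 0xbc (blk 11, set 3) → MISS  vc=[35, 44, 43]
14: 0x2a9 (blk 42, set 2) → MISS  vc=[44, 43, 26]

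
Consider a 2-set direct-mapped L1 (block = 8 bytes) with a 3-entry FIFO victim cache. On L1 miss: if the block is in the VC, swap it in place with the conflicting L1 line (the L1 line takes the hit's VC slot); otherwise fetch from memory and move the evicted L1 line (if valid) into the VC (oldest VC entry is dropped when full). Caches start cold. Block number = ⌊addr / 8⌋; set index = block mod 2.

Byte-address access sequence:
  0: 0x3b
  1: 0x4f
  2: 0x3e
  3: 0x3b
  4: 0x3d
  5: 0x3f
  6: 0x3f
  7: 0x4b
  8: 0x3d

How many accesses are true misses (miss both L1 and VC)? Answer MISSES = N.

MISSES = 2

0: 0x3b (blk 7, set 1) → MISS  vc=[]
1: 0x4f (blk 9, set 1) → MISS  vc=[7]
2: 0x3e (blk 7, set 1) → VC-HIT  vc=[9]
3: 0x3b (blk 7, set 1) → L1-HIT  vc=[9]
4: 0x3d (blk 7, set 1) → L1-HIT  vc=[9]
5: 0x3f (blk 7, set 1) → L1-HIT  vc=[9]
6: 0x3f (blk 7, set 1) → L1-HIT  vc=[9]
7: 0x4b (blk 9, set 1) → VC-HIT  vc=[7]
8: 0x3d (blk 7, set 1) → VC-HIT  vc=[9]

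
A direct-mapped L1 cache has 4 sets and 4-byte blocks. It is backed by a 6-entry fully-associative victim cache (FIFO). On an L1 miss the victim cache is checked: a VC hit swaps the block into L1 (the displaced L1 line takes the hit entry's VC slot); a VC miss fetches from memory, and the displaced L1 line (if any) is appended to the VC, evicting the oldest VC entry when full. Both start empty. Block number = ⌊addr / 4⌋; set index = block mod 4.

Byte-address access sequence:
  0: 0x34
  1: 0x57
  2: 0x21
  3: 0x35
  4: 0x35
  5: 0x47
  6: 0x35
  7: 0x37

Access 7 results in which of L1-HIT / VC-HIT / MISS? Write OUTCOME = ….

  [0] addr=0x34 blk=13 s=1: MISS | VC []
  [1] addr=0x57 blk=21 s=1: MISS | VC [13]
  [2] addr=0x21 blk=8 s=0: MISS | VC [13]
  [3] addr=0x35 blk=13 s=1: VC-HIT | VC [21]
  [4] addr=0x35 blk=13 s=1: L1-HIT | VC [21]
  [5] addr=0x47 blk=17 s=1: MISS | VC [21, 13]
  [6] addr=0x35 blk=13 s=1: VC-HIT | VC [21, 17]
  [7] addr=0x37 blk=13 s=1: L1-HIT | VC [21, 17]

OUTCOME = L1-HIT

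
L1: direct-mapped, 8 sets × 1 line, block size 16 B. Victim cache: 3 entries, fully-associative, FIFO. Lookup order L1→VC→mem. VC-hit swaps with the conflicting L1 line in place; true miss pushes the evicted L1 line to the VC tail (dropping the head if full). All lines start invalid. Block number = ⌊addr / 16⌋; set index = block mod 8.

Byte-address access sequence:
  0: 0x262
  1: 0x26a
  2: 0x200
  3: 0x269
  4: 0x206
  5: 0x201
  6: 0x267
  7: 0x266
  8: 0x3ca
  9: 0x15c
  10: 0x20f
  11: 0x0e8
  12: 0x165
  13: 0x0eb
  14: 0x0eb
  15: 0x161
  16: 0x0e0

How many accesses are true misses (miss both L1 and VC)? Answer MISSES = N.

MISSES = 6

0: 0x262 (blk 38, set 6) → MISS  vc=[]
1: 0x26a (blk 38, set 6) → L1-HIT  vc=[]
2: 0x200 (blk 32, set 0) → MISS  vc=[]
3: 0x269 (blk 38, set 6) → L1-HIT  vc=[]
4: 0x206 (blk 32, set 0) → L1-HIT  vc=[]
5: 0x201 (blk 32, set 0) → L1-HIT  vc=[]
6: 0x267 (blk 38, set 6) → L1-HIT  vc=[]
7: 0x266 (blk 38, set 6) → L1-HIT  vc=[]
8: 0x3ca (blk 60, set 4) → MISS  vc=[]
9: 0x15c (blk 21, set 5) → MISS  vc=[]
10: 0x20f (blk 32, set 0) → L1-HIT  vc=[]
11: 0xe8 (blk 14, set 6) → MISS  vc=[38]
12: 0x165 (blk 22, set 6) → MISS  vc=[38, 14]
13: 0xeb (blk 14, set 6) → VC-HIT  vc=[38, 22]
14: 0xeb (blk 14, set 6) → L1-HIT  vc=[38, 22]
15: 0x161 (blk 22, set 6) → VC-HIT  vc=[38, 14]
16: 0xe0 (blk 14, set 6) → VC-HIT  vc=[38, 22]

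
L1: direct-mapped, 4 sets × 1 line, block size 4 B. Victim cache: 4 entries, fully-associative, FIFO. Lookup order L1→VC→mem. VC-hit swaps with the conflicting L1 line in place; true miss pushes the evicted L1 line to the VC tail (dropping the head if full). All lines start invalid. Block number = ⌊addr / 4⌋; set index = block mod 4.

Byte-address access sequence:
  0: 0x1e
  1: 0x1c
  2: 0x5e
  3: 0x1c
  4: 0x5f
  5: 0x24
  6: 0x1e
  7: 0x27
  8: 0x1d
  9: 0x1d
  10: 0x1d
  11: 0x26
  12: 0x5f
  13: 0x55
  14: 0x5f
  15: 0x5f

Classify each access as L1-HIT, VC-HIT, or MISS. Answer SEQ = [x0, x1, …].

0: 0x1e (blk 7, set 3) → MISS  vc=[]
1: 0x1c (blk 7, set 3) → L1-HIT  vc=[]
2: 0x5e (blk 23, set 3) → MISS  vc=[7]
3: 0x1c (blk 7, set 3) → VC-HIT  vc=[23]
4: 0x5f (blk 23, set 3) → VC-HIT  vc=[7]
5: 0x24 (blk 9, set 1) → MISS  vc=[7]
6: 0x1e (blk 7, set 3) → VC-HIT  vc=[23]
7: 0x27 (blk 9, set 1) → L1-HIT  vc=[23]
8: 0x1d (blk 7, set 3) → L1-HIT  vc=[23]
9: 0x1d (blk 7, set 3) → L1-HIT  vc=[23]
10: 0x1d (blk 7, set 3) → L1-HIT  vc=[23]
11: 0x26 (blk 9, set 1) → L1-HIT  vc=[23]
12: 0x5f (blk 23, set 3) → VC-HIT  vc=[7]
13: 0x55 (blk 21, set 1) → MISS  vc=[7, 9]
14: 0x5f (blk 23, set 3) → L1-HIT  vc=[7, 9]
15: 0x5f (blk 23, set 3) → L1-HIT  vc=[7, 9]

SEQ = [MISS, L1-HIT, MISS, VC-HIT, VC-HIT, MISS, VC-HIT, L1-HIT, L1-HIT, L1-HIT, L1-HIT, L1-HIT, VC-HIT, MISS, L1-HIT, L1-HIT]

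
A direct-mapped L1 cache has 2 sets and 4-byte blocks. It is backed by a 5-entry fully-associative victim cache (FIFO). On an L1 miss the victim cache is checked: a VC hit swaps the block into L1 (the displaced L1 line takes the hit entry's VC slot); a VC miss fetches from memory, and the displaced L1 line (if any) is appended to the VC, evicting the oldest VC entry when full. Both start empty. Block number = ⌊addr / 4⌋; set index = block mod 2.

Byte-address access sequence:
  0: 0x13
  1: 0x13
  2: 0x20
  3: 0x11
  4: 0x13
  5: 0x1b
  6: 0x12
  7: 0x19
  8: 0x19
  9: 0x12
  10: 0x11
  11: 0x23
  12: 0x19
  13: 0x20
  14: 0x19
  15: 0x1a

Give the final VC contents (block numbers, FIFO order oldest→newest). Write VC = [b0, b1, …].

VC = [4, 8]

0: 0x13 (blk 4, set 0) → MISS  vc=[]
1: 0x13 (blk 4, set 0) → L1-HIT  vc=[]
2: 0x20 (blk 8, set 0) → MISS  vc=[4]
3: 0x11 (blk 4, set 0) → VC-HIT  vc=[8]
4: 0x13 (blk 4, set 0) → L1-HIT  vc=[8]
5: 0x1b (blk 6, set 0) → MISS  vc=[8, 4]
6: 0x12 (blk 4, set 0) → VC-HIT  vc=[8, 6]
7: 0x19 (blk 6, set 0) → VC-HIT  vc=[8, 4]
8: 0x19 (blk 6, set 0) → L1-HIT  vc=[8, 4]
9: 0x12 (blk 4, set 0) → VC-HIT  vc=[8, 6]
10: 0x11 (blk 4, set 0) → L1-HIT  vc=[8, 6]
11: 0x23 (blk 8, set 0) → VC-HIT  vc=[4, 6]
12: 0x19 (blk 6, set 0) → VC-HIT  vc=[4, 8]
13: 0x20 (blk 8, set 0) → VC-HIT  vc=[4, 6]
14: 0x19 (blk 6, set 0) → VC-HIT  vc=[4, 8]
15: 0x1a (blk 6, set 0) → L1-HIT  vc=[4, 8]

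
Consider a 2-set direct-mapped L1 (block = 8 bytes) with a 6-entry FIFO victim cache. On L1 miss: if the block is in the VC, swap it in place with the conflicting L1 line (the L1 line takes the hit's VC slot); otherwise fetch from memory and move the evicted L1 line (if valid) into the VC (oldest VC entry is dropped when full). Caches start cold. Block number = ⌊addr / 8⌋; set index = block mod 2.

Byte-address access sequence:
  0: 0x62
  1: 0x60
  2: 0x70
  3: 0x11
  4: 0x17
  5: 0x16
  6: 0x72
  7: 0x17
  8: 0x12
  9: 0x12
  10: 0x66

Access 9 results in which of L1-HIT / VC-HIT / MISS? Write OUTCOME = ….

OUTCOME = L1-HIT

#0 0x62→b12/s0 MISS; vc=[]
#1 0x60→b12/s0 L1-HIT; vc=[]
#2 0x70→b14/s0 MISS; vc=[12]
#3 0x11→b2/s0 MISS; vc=[12,14]
#4 0x17→b2/s0 L1-HIT; vc=[12,14]
#5 0x16→b2/s0 L1-HIT; vc=[12,14]
#6 0x72→b14/s0 VC-HIT; vc=[12,2]
#7 0x17→b2/s0 VC-HIT; vc=[12,14]
#8 0x12→b2/s0 L1-HIT; vc=[12,14]
#9 0x12→b2/s0 L1-HIT; vc=[12,14]
#10 0x66→b12/s0 VC-HIT; vc=[2,14]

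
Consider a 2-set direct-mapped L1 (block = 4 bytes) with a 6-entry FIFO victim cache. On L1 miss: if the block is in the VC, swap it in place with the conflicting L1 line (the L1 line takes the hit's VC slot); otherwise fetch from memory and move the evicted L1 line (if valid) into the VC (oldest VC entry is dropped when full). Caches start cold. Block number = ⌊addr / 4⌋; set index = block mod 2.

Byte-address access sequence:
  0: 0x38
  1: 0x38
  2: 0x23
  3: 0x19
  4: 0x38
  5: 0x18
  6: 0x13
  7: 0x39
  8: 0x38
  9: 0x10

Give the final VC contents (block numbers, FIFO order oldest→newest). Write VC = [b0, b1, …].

VC = [14, 8, 6]

  [0] addr=0x38 blk=14 s=0: MISS | VC []
  [1] addr=0x38 blk=14 s=0: L1-HIT | VC []
  [2] addr=0x23 blk=8 s=0: MISS | VC [14]
  [3] addr=0x19 blk=6 s=0: MISS | VC [14, 8]
  [4] addr=0x38 blk=14 s=0: VC-HIT | VC [6, 8]
  [5] addr=0x18 blk=6 s=0: VC-HIT | VC [14, 8]
  [6] addr=0x13 blk=4 s=0: MISS | VC [14, 8, 6]
  [7] addr=0x39 blk=14 s=0: VC-HIT | VC [4, 8, 6]
  [8] addr=0x38 blk=14 s=0: L1-HIT | VC [4, 8, 6]
  [9] addr=0x10 blk=4 s=0: VC-HIT | VC [14, 8, 6]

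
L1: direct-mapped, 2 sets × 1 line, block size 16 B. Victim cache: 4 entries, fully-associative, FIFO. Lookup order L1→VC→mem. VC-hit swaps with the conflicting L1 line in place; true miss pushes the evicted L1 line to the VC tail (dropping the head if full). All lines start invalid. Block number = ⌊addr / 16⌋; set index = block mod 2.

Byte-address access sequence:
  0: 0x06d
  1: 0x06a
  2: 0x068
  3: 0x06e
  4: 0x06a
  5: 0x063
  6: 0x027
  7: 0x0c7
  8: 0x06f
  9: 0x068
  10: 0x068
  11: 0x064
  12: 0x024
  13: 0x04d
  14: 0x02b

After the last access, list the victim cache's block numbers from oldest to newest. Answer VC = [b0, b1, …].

0: 0x6d (blk 6, set 0) → MISS  vc=[]
1: 0x6a (blk 6, set 0) → L1-HIT  vc=[]
2: 0x68 (blk 6, set 0) → L1-HIT  vc=[]
3: 0x6e (blk 6, set 0) → L1-HIT  vc=[]
4: 0x6a (blk 6, set 0) → L1-HIT  vc=[]
5: 0x63 (blk 6, set 0) → L1-HIT  vc=[]
6: 0x27 (blk 2, set 0) → MISS  vc=[6]
7: 0xc7 (blk 12, set 0) → MISS  vc=[6, 2]
8: 0x6f (blk 6, set 0) → VC-HIT  vc=[12, 2]
9: 0x68 (blk 6, set 0) → L1-HIT  vc=[12, 2]
10: 0x68 (blk 6, set 0) → L1-HIT  vc=[12, 2]
11: 0x64 (blk 6, set 0) → L1-HIT  vc=[12, 2]
12: 0x24 (blk 2, set 0) → VC-HIT  vc=[12, 6]
13: 0x4d (blk 4, set 0) → MISS  vc=[12, 6, 2]
14: 0x2b (blk 2, set 0) → VC-HIT  vc=[12, 6, 4]

VC = [12, 6, 4]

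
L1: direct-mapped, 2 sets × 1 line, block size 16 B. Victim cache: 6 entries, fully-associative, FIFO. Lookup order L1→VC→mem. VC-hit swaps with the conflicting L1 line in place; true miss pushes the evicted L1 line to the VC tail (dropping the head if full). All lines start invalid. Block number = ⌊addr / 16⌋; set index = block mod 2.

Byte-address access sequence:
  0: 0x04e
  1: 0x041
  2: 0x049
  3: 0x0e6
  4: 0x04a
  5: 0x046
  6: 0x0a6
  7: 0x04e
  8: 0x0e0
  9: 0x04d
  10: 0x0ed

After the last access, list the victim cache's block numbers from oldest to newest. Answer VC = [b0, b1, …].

0: 0x4e (blk 4, set 0) → MISS  vc=[]
1: 0x41 (blk 4, set 0) → L1-HIT  vc=[]
2: 0x49 (blk 4, set 0) → L1-HIT  vc=[]
3: 0xe6 (blk 14, set 0) → MISS  vc=[4]
4: 0x4a (blk 4, set 0) → VC-HIT  vc=[14]
5: 0x46 (blk 4, set 0) → L1-HIT  vc=[14]
6: 0xa6 (blk 10, set 0) → MISS  vc=[14, 4]
7: 0x4e (blk 4, set 0) → VC-HIT  vc=[14, 10]
8: 0xe0 (blk 14, set 0) → VC-HIT  vc=[4, 10]
9: 0x4d (blk 4, set 0) → VC-HIT  vc=[14, 10]
10: 0xed (blk 14, set 0) → VC-HIT  vc=[4, 10]

VC = [4, 10]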